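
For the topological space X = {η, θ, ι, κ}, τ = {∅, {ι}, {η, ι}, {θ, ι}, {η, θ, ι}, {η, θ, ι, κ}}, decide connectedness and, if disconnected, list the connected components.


(X, τ) is connected.

Find clopen sets (U ∈ τ with X ∖ U ∈ τ):
  U = ∅, X ∖ U = {η, θ, ι, κ} — both open, so U is clopen.
  U = {η, θ, ι, κ}, X ∖ U = ∅ — both open, so U is clopen.
Only trivial clopens (∅ and X) exist, so (X, τ) is connected.
Compute connected components by grouping points that agree on all clopens:
  component: {η, θ, ι, κ}


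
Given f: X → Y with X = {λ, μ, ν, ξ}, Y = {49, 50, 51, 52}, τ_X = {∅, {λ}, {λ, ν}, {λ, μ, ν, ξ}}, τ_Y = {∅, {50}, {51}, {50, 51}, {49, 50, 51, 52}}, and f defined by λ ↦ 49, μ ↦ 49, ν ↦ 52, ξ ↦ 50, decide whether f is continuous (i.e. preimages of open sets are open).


f is NOT continuous.

Compute f^{-1}(U) for each U ∈ τ_Y:
  U = ∅: f^{-1}(U) = ∅ ∈ τ_X ✓.
  U = {50}: f^{-1}(U) = {ξ} ∉ τ_X ✗.
  U = {51}: f^{-1}(U) = ∅ ∈ τ_X ✓.
  U = {50, 51}: f^{-1}(U) = {ξ} ∉ τ_X ✗.
  U = {49, 50, 51, 52}: f^{-1}(U) = {λ, μ, ν, ξ} ∈ τ_X ✓.
Found U = {50} with f^{-1}(U) = {ξ} not in τ_X. Therefore f is NOT continuous.


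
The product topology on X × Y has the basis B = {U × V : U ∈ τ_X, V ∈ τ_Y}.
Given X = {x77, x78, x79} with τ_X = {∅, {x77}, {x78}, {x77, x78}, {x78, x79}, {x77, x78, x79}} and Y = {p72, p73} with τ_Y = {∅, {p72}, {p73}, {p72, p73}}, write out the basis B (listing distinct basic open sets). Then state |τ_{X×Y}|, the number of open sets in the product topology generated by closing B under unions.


Basis B = {∅ × ∅, {x77} × {p72}, {x77} × {p73}, {x78} × {p72}, {x78} × {p73}, {x77} × {p72, p73}, {x77, x78} × {p72}, {x77, x78} × {p73}, {x78} × {p72, p73}, {x78, x79} × {p72}, {x78, x79} × {p73}, {x77, x78, x79} × {p72}, {x77, x78, x79} × {p73}, {x77, x78} × {p72, p73}, {x78, x79} × {p72, p73}, {x77, x78, x79} × {p72, p73}}; |τ_{X×Y}| = 36.

Enumerate products U × V with U ∈ τ_X, V ∈ τ_Y (deduplicated):
  ∅ × ∅ = {} (∅)
  {x77} × {p72} = {(x77,p72)}
  {x77} × {p73} = {(x77,p73)}
  {x78} × {p72} = {(x78,p72)}
  {x78} × {p73} = {(x78,p73)}
  {x77} × {p72, p73} = {(x77,p72), (x77,p73)}
  {x77, x78} × {p72} = {(x77,p72), (x78,p72)}
  {x77, x78} × {p73} = {(x77,p73), (x78,p73)}
  {x78} × {p72, p73} = {(x78,p72), (x78,p73)}
  {x78, x79} × {p72} = {(x78,p72), (x79,p72)}
  {x78, x79} × {p73} = {(x78,p73), (x79,p73)}
  {x77, x78, x79} × {p72} = {(x77,p72), (x78,p72), (x79,p72)}
  {x77, x78, x79} × {p73} = {(x77,p73), (x78,p73), (x79,p73)}
  {x77, x78} × {p72, p73} = {(x77,p72), (x77,p73), (x78,p72), (x78,p73)}
  {x78, x79} × {p72, p73} = {(x78,p72), (x78,p73), (x79,p72), (x79,p73)}
  {x77, x78, x79} × {p72, p73} = {(x77,p72), (x77,p73), (x78,p72), (x78,p73), (x79,p72), (x79,p73)}
These 16 distinct sets form the basis B.
Close under arbitrary unions to get τ_{X×Y}; counting gives |τ_{X×Y}| = 36.


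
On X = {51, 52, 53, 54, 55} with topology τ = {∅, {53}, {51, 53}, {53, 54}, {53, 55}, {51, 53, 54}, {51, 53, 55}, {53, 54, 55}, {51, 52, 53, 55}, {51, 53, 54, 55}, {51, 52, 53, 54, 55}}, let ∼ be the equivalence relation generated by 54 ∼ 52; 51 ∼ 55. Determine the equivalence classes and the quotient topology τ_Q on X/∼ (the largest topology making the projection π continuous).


X/∼ = {[51=55], [52=54], [53]}; |τ_Q| = 4.

Equivalence classes: [51=55], [52=54], [53].
Quotient map π: X → X/∼ sends 51 ↦ [51=55], 52 ↦ [52=54], 53 ↦ [53], 54 ↦ [52=54], 55 ↦ [51=55].
For each subset V ⊆ X/∼, compute π^{-1}(V) ⊆ X and check whether π^{-1}(V) ∈ τ. V is open in τ_Q iff π^{-1}(V) ∈ τ.
  V = {}: π^{-1}(V) = ∅ ∈ τ ✓.
  V = {[51=55]}: π^{-1}(V) = {51, 55} ∉ τ ✗.
  V = {[52=54]}: π^{-1}(V) = {52, 54} ∉ τ ✗.
  V = {[51=55], [52=54]}: π^{-1}(V) = {51, 52, 54, 55} ∉ τ ✗.
  V = {[53]}: π^{-1}(V) = {53} ∈ τ ✓.
  V = {[51=55], [53]}: π^{-1}(V) = {51, 53, 55} ∈ τ ✓.
  V = {[52=54], [53]}: π^{-1}(V) = {52, 53, 54} ∉ τ ✗.
  V = {[51=55], [52=54], [53]}: π^{-1}(V) = {51, 52, 53, 54, 55} ∈ τ ✓.
Open sets in the quotient: τ_Q = {{}, {[53]}, {[51=55], [53]}, {[51=55], [52=54], [53]}} (4 elements).


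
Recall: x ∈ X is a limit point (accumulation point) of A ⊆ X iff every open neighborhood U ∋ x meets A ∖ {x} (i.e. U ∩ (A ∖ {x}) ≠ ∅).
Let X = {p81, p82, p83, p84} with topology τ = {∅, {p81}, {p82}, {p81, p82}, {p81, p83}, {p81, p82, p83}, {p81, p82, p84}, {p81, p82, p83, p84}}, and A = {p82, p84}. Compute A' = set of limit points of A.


A' = {p84}

For each x ∈ X, list the open sets U ∈ τ with x ∈ U, then check whether U ∩ (A ∖ {x}) ≠ ∅ for every such U.
  x = p81: open {p81} ∋ x has {p81} ∩ (A ∖ {p81}) = ∅, so x is NOT a limit point.
  x = p82: open {p82} ∋ x has {p82} ∩ (A ∖ {p82}) = ∅, so x is NOT a limit point.
  x = p83: open {p81, p83} ∋ x has {p81, p83} ∩ (A ∖ {p83}) = ∅, so x is NOT a limit point.
  x = p84: opens ∋ x are {p81, p82, p84}, {p81, p82, p83, p84}; each meets A ∖ {p84}, so x IS a limit point.
Collecting: A' = {p84}.


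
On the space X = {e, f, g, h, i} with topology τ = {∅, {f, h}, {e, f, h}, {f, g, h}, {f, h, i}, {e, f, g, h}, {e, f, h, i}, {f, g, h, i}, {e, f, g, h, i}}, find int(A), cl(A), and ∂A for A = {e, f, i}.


int(A) = ∅, cl(A) = {e, f, g, h, i}, ∂A = {e, f, g, h, i}.

Closed sets in (X, τ) are complements of opens:
  closed(X, τ) = {∅, {e}, {g}, {i}, {e, g}, {e, i}, {g, i}, {e, g, i}, {e, f, g, h, i}}.
int(A) = ⋃ {U ∈ τ : U ⊆ A}. Opens contained in A: ∅.
Taking the union of these: int(A) = ∅.
cl(A) = ⋂ {C closed : A ⊆ C}. Closed sets containing A: {e, f, g, h, i}.
Intersecting these: cl(A) = {e, f, g, h, i}.
∂A = cl(A) ∖ int(A) = {e, f, g, h, i} ∖ ∅ = {e, f, g, h, i}.


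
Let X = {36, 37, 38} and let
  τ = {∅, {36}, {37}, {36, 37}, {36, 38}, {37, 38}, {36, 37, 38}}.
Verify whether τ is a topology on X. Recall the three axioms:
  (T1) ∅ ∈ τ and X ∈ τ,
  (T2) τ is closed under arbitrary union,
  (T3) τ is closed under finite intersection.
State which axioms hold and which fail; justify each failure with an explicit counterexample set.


τ is NOT a topology on X.

Axiom (T1): ∅ ∈ τ? Yes; X ∈ τ? Yes.
Axiom (T2/T3): check pairwise unions and intersections of members of τ.
Counterexample for (T3): {36, 38} ∩ {37, 38} = {38} ∉ τ. Therefore τ is NOT a topology.


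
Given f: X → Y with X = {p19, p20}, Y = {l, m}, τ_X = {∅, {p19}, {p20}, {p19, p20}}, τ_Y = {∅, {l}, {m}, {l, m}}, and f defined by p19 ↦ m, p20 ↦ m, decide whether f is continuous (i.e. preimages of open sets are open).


f IS continuous.

Compute f^{-1}(U) for each U ∈ τ_Y:
  U = ∅: f^{-1}(U) = ∅ ∈ τ_X ✓.
  U = {l}: f^{-1}(U) = ∅ ∈ τ_X ✓.
  U = {m}: f^{-1}(U) = {p19, p20} ∈ τ_X ✓.
  U = {l, m}: f^{-1}(U) = {p19, p20} ∈ τ_X ✓.
Every preimage lies in τ_X, so f IS continuous.


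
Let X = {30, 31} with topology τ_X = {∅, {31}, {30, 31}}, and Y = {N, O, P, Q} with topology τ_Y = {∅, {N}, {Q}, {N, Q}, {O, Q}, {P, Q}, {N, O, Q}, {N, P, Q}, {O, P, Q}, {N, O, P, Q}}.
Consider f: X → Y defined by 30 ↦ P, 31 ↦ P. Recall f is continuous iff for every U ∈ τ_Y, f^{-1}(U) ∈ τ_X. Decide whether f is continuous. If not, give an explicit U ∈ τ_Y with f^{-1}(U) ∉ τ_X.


f IS continuous.

Compute f^{-1}(U) for each U ∈ τ_Y:
  U = ∅: f^{-1}(U) = ∅ ∈ τ_X ✓.
  U = {N}: f^{-1}(U) = ∅ ∈ τ_X ✓.
  U = {Q}: f^{-1}(U) = ∅ ∈ τ_X ✓.
  U = {N, Q}: f^{-1}(U) = ∅ ∈ τ_X ✓.
  U = {O, Q}: f^{-1}(U) = ∅ ∈ τ_X ✓.
  U = {P, Q}: f^{-1}(U) = {30, 31} ∈ τ_X ✓.
  U = {N, O, Q}: f^{-1}(U) = ∅ ∈ τ_X ✓.
  U = {N, P, Q}: f^{-1}(U) = {30, 31} ∈ τ_X ✓.
  U = {O, P, Q}: f^{-1}(U) = {30, 31} ∈ τ_X ✓.
  U = {N, O, P, Q}: f^{-1}(U) = {30, 31} ∈ τ_X ✓.
Every preimage lies in τ_X, so f IS continuous.


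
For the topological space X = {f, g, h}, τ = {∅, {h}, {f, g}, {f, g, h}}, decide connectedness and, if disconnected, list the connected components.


(X, τ) is disconnected; components = [{h}, {f, g}].

Find clopen sets (U ∈ τ with X ∖ U ∈ τ):
  U = ∅, X ∖ U = {f, g, h} — both open, so U is clopen.
  U = {h}, X ∖ U = {f, g} — both open, so U is clopen.
  U = {f, g}, X ∖ U = {h} — both open, so U is clopen.
  U = {f, g, h}, X ∖ U = ∅ — both open, so U is clopen.
Nontrivial clopen(s) exist: e.g. {f, g}. So (X, τ) is disconnected.
Compute connected components by grouping points that agree on all clopens:
  component: {h}
  component: {f, g}


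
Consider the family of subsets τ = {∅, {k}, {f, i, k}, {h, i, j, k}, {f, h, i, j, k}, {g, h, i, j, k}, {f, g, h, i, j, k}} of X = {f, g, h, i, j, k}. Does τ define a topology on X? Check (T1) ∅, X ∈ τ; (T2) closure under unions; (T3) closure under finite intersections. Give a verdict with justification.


τ is NOT a topology on X.

Axiom (T1): ∅ ∈ τ? Yes; X ∈ τ? Yes.
Axiom (T2/T3): check pairwise unions and intersections of members of τ.
Counterexample for (T3): {f, i, k} ∩ {h, i, j, k} = {i, k} ∉ τ. Therefore τ is NOT a topology.


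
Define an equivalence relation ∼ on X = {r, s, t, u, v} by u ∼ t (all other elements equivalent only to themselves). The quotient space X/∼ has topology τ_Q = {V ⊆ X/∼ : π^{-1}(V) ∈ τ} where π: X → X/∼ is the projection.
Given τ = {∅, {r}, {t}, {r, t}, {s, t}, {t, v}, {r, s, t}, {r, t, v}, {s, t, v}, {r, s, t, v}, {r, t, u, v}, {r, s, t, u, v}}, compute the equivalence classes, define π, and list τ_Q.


X/∼ = {[r], [s], [t=u], [v]}; |τ_Q| = 4.

Equivalence classes: [r], [s], [t=u], [v].
Quotient map π: X → X/∼ sends r ↦ [r], s ↦ [s], t ↦ [t=u], u ↦ [t=u], v ↦ [v].
For each subset V ⊆ X/∼, compute π^{-1}(V) ⊆ X and check whether π^{-1}(V) ∈ τ. V is open in τ_Q iff π^{-1}(V) ∈ τ.
  V = {}: π^{-1}(V) = ∅ ∈ τ ✓.
  V = {[r]}: π^{-1}(V) = {r} ∈ τ ✓.
  V = {[s]}: π^{-1}(V) = {s} ∉ τ ✗.
  V = {[r], [s]}: π^{-1}(V) = {r, s} ∉ τ ✗.
  V = {[t=u]}: π^{-1}(V) = {t, u} ∉ τ ✗.
  V = {[r], [t=u]}: π^{-1}(V) = {r, t, u} ∉ τ ✗.
  V = {[s], [t=u]}: π^{-1}(V) = {s, t, u} ∉ τ ✗.
  V = {[r], [s], [t=u]}: π^{-1}(V) = {r, s, t, u} ∉ τ ✗.
  V = {[v]}: π^{-1}(V) = {v} ∉ τ ✗.
  V = {[r], [v]}: π^{-1}(V) = {r, v} ∉ τ ✗.
  V = {[s], [v]}: π^{-1}(V) = {s, v} ∉ τ ✗.
  V = {[r], [s], [v]}: π^{-1}(V) = {r, s, v} ∉ τ ✗.
  V = {[t=u], [v]}: π^{-1}(V) = {t, u, v} ∉ τ ✗.
  V = {[r], [t=u], [v]}: π^{-1}(V) = {r, t, u, v} ∈ τ ✓.
  V = {[s], [t=u], [v]}: π^{-1}(V) = {s, t, u, v} ∉ τ ✗.
  V = {[r], [s], [t=u], [v]}: π^{-1}(V) = {r, s, t, u, v} ∈ τ ✓.
Open sets in the quotient: τ_Q = {{}, {[r]}, {[r], [t=u], [v]}, {[r], [s], [t=u], [v]}} (4 elements).


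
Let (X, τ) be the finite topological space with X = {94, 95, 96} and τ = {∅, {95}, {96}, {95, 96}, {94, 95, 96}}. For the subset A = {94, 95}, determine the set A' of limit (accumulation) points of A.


A' = {94}

For each x ∈ X, list the open sets U ∈ τ with x ∈ U, then check whether U ∩ (A ∖ {x}) ≠ ∅ for every such U.
  x = 94: opens ∋ x are {94, 95, 96}; each meets A ∖ {94}, so x IS a limit point.
  x = 95: open {95} ∋ x has {95} ∩ (A ∖ {95}) = ∅, so x is NOT a limit point.
  x = 96: open {96} ∋ x has {96} ∩ (A ∖ {96}) = ∅, so x is NOT a limit point.
Collecting: A' = {94}.


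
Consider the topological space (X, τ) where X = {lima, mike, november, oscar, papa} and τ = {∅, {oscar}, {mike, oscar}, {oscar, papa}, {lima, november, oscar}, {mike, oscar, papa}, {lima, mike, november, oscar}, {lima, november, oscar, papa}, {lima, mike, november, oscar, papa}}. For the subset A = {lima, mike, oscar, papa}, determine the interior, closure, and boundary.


int(A) = {mike, oscar, papa}, cl(A) = {lima, mike, november, oscar, papa}, ∂A = {lima, november}.

Closed sets in (X, τ) are complements of opens:
  closed(X, τ) = {∅, {mike}, {papa}, {lima, november}, {mike, papa}, {lima, mike, november}, {lima, november, papa}, {lima, mike, november, papa}, {lima, mike, november, oscar, papa}}.
int(A) = ⋃ {U ∈ τ : U ⊆ A}. Opens contained in A: ∅, {oscar}, {mike, oscar}, {oscar, papa}, {mike, oscar, papa}.
Taking the union of these: int(A) = {mike, oscar, papa}.
cl(A) = ⋂ {C closed : A ⊆ C}. Closed sets containing A: {lima, mike, november, oscar, papa}.
Intersecting these: cl(A) = {lima, mike, november, oscar, papa}.
∂A = cl(A) ∖ int(A) = {lima, mike, november, oscar, papa} ∖ {mike, oscar, papa} = {lima, november}.


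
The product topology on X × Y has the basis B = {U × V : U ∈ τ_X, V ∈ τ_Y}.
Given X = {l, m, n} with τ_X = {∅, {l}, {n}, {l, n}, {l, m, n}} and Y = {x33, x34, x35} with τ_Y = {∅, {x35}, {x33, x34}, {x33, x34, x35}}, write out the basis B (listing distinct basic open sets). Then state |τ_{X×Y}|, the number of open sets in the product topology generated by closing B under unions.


Basis B = {∅ × ∅, {l} × {x35}, {n} × {x35}, {l} × {x33, x34}, {l, n} × {x35}, {n} × {x33, x34}, {l} × {x33, x34, x35}, {l, m, n} × {x35}, {n} × {x33, x34, x35}, {l, n} × {x33, x34}, {l, n} × {x33, x34, x35}, {l, m, n} × {x33, x34}, {l, m, n} × {x33, x34, x35}}; |τ_{X×Y}| = 25.

Enumerate products U × V with U ∈ τ_X, V ∈ τ_Y (deduplicated):
  ∅ × ∅ = {} (∅)
  {l} × {x35} = {(l,x35)}
  {n} × {x35} = {(n,x35)}
  {l} × {x33, x34} = {(l,x33), (l,x34)}
  {l, n} × {x35} = {(l,x35), (n,x35)}
  {n} × {x33, x34} = {(n,x33), (n,x34)}
  {l} × {x33, x34, x35} = {(l,x33), (l,x34), (l,x35)}
  {l, m, n} × {x35} = {(l,x35), (m,x35), (n,x35)}
  {n} × {x33, x34, x35} = {(n,x33), (n,x34), (n,x35)}
  {l, n} × {x33, x34} = {(l,x33), (l,x34), (n,x33), (n,x34)}
  {l, n} × {x33, x34, x35} = {(l,x33), (l,x34), (l,x35), (n,x33), (n,x34), (n,x35)}
  {l, m, n} × {x33, x34} = {(l,x33), (l,x34), (m,x33), (m,x34), (n,x33), (n,x34)}
  {l, m, n} × {x33, x34, x35} = {(l,x33), (l,x34), (l,x35), (m,x33), (m,x34), (m,x35), (n,x33), (n,x34), (n,x35)}
These 13 distinct sets form the basis B.
Close under arbitrary unions to get τ_{X×Y}; counting gives |τ_{X×Y}| = 25.


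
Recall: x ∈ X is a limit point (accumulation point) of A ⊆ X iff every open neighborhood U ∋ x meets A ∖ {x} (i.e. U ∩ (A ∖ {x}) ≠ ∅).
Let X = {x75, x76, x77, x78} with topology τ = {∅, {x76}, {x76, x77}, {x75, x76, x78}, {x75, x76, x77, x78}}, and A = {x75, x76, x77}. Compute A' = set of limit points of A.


A' = {x75, x77, x78}

For each x ∈ X, list the open sets U ∈ τ with x ∈ U, then check whether U ∩ (A ∖ {x}) ≠ ∅ for every such U.
  x = x75: opens ∋ x are {x75, x76, x78}, {x75, x76, x77, x78}; each meets A ∖ {x75}, so x IS a limit point.
  x = x76: open {x76} ∋ x has {x76} ∩ (A ∖ {x76}) = ∅, so x is NOT a limit point.
  x = x77: opens ∋ x are {x76, x77}, {x75, x76, x77, x78}; each meets A ∖ {x77}, so x IS a limit point.
  x = x78: opens ∋ x are {x75, x76, x78}, {x75, x76, x77, x78}; each meets A ∖ {x78}, so x IS a limit point.
Collecting: A' = {x75, x77, x78}.


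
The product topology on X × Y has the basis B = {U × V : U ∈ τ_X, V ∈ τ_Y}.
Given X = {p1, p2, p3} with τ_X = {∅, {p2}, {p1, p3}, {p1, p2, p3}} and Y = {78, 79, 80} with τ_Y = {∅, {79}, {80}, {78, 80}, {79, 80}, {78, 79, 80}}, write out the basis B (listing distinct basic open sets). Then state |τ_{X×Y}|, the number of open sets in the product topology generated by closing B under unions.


Basis B = {∅ × ∅, {p2} × {79}, {p2} × {80}, {p1, p3} × {79}, {p1, p3} × {80}, {p2} × {78, 80}, {p2} × {79, 80}, {p1, p2, p3} × {79}, {p1, p2, p3} × {80}, {p2} × {78, 79, 80}, {p1, p3} × {78, 80}, {p1, p3} × {79, 80}, {p1, p3} × {78, 79, 80}, {p1, p2, p3} × {78, 80}, {p1, p2, p3} × {79, 80}, {p1, p2, p3} × {78, 79, 80}}; |τ_{X×Y}| = 36.

Enumerate products U × V with U ∈ τ_X, V ∈ τ_Y (deduplicated):
  ∅ × ∅ = {} (∅)
  {p2} × {79} = {(p2,79)}
  {p2} × {80} = {(p2,80)}
  {p1, p3} × {79} = {(p1,79), (p3,79)}
  {p1, p3} × {80} = {(p1,80), (p3,80)}
  {p2} × {78, 80} = {(p2,78), (p2,80)}
  {p2} × {79, 80} = {(p2,79), (p2,80)}
  {p1, p2, p3} × {79} = {(p1,79), (p2,79), (p3,79)}
  {p1, p2, p3} × {80} = {(p1,80), (p2,80), (p3,80)}
  {p2} × {78, 79, 80} = {(p2,78), (p2,79), (p2,80)}
  {p1, p3} × {78, 80} = {(p1,78), (p1,80), (p3,78), (p3,80)}
  {p1, p3} × {79, 80} = {(p1,79), (p1,80), (p3,79), (p3,80)}
  {p1, p3} × {78, 79, 80} = {(p1,78), (p1,79), (p1,80), (p3,78), (p3,79), (p3,80)}
  {p1, p2, p3} × {78, 80} = {(p1,78), (p1,80), (p2,78), (p2,80), (p3,78), (p3,80)}
  {p1, p2, p3} × {79, 80} = {(p1,79), (p1,80), (p2,79), (p2,80), (p3,79), (p3,80)}
  {p1, p2, p3} × {78, 79, 80} = {(p1,78), (p1,79), (p1,80), (p2,78), (p2,79), (p2,80), (p3,78), (p3,79), (p3,80)}
These 16 distinct sets form the basis B.
Close under arbitrary unions to get τ_{X×Y}; counting gives |τ_{X×Y}| = 36.


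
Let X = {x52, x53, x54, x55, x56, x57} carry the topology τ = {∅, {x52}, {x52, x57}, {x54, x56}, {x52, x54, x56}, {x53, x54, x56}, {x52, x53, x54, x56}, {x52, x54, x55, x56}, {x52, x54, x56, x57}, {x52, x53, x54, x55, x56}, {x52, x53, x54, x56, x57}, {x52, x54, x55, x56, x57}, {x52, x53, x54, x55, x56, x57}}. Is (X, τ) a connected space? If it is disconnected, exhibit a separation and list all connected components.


(X, τ) is connected.

Find clopen sets (U ∈ τ with X ∖ U ∈ τ):
  U = ∅, X ∖ U = {x52, x53, x54, x55, x56, x57} — both open, so U is clopen.
  U = {x52, x53, x54, x55, x56, x57}, X ∖ U = ∅ — both open, so U is clopen.
Only trivial clopens (∅ and X) exist, so (X, τ) is connected.
Compute connected components by grouping points that agree on all clopens:
  component: {x52, x53, x54, x55, x56, x57}


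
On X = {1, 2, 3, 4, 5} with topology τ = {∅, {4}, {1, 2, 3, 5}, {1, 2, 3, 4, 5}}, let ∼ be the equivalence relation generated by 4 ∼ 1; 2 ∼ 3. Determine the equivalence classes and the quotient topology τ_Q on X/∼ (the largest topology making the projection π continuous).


X/∼ = {[1=4], [2=3], [5]}; |τ_Q| = 2.

Equivalence classes: [1=4], [2=3], [5].
Quotient map π: X → X/∼ sends 1 ↦ [1=4], 2 ↦ [2=3], 3 ↦ [2=3], 4 ↦ [1=4], 5 ↦ [5].
For each subset V ⊆ X/∼, compute π^{-1}(V) ⊆ X and check whether π^{-1}(V) ∈ τ. V is open in τ_Q iff π^{-1}(V) ∈ τ.
  V = {}: π^{-1}(V) = ∅ ∈ τ ✓.
  V = {[1=4]}: π^{-1}(V) = {1, 4} ∉ τ ✗.
  V = {[2=3]}: π^{-1}(V) = {2, 3} ∉ τ ✗.
  V = {[1=4], [2=3]}: π^{-1}(V) = {1, 2, 3, 4} ∉ τ ✗.
  V = {[5]}: π^{-1}(V) = {5} ∉ τ ✗.
  V = {[1=4], [5]}: π^{-1}(V) = {1, 4, 5} ∉ τ ✗.
  V = {[2=3], [5]}: π^{-1}(V) = {2, 3, 5} ∉ τ ✗.
  V = {[1=4], [2=3], [5]}: π^{-1}(V) = {1, 2, 3, 4, 5} ∈ τ ✓.
Open sets in the quotient: τ_Q = {{}, {[1=4], [2=3], [5]}} (2 elements).


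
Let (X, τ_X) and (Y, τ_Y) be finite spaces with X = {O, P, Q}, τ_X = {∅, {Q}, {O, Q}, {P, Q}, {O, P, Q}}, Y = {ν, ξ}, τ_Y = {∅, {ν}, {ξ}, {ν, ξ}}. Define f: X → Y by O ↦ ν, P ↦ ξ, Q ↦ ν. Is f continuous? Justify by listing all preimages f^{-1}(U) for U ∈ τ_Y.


f is NOT continuous.

Compute f^{-1}(U) for each U ∈ τ_Y:
  U = ∅: f^{-1}(U) = ∅ ∈ τ_X ✓.
  U = {ν}: f^{-1}(U) = {O, Q} ∈ τ_X ✓.
  U = {ξ}: f^{-1}(U) = {P} ∉ τ_X ✗.
  U = {ν, ξ}: f^{-1}(U) = {O, P, Q} ∈ τ_X ✓.
Found U = {ξ} with f^{-1}(U) = {P} not in τ_X. Therefore f is NOT continuous.


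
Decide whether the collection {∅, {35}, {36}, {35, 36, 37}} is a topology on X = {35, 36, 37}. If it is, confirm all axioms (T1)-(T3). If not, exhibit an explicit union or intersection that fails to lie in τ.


τ is NOT a topology on X.

Axiom (T1): ∅ ∈ τ? Yes; X ∈ τ? Yes.
Axiom (T2/T3): check pairwise unions and intersections of members of τ.
Counterexample for (T2): {35} ∪ {36} = {35, 36} ∉ τ. Therefore τ is NOT a topology.


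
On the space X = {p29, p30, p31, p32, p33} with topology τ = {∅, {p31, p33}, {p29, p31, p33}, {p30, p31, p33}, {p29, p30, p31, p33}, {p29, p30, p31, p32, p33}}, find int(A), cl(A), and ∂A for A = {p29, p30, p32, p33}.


int(A) = ∅, cl(A) = {p29, p30, p31, p32, p33}, ∂A = {p29, p30, p31, p32, p33}.

Closed sets in (X, τ) are complements of opens:
  closed(X, τ) = {∅, {p32}, {p29, p32}, {p30, p32}, {p29, p30, p32}, {p29, p30, p31, p32, p33}}.
int(A) = ⋃ {U ∈ τ : U ⊆ A}. Opens contained in A: ∅.
Taking the union of these: int(A) = ∅.
cl(A) = ⋂ {C closed : A ⊆ C}. Closed sets containing A: {p29, p30, p31, p32, p33}.
Intersecting these: cl(A) = {p29, p30, p31, p32, p33}.
∂A = cl(A) ∖ int(A) = {p29, p30, p31, p32, p33} ∖ ∅ = {p29, p30, p31, p32, p33}.


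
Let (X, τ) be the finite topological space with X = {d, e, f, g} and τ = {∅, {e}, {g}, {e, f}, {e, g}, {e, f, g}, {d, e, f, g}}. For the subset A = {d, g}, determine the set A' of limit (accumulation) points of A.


A' = {d}

For each x ∈ X, list the open sets U ∈ τ with x ∈ U, then check whether U ∩ (A ∖ {x}) ≠ ∅ for every such U.
  x = d: opens ∋ x are {d, e, f, g}; each meets A ∖ {d}, so x IS a limit point.
  x = e: open {e} ∋ x has {e} ∩ (A ∖ {e}) = ∅, so x is NOT a limit point.
  x = f: open {e, f} ∋ x has {e, f} ∩ (A ∖ {f}) = ∅, so x is NOT a limit point.
  x = g: open {g} ∋ x has {g} ∩ (A ∖ {g}) = ∅, so x is NOT a limit point.
Collecting: A' = {d}.


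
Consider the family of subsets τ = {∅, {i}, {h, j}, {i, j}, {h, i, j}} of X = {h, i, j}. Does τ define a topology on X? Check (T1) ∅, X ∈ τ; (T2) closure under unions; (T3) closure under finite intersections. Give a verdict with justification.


τ is NOT a topology on X.

Axiom (T1): ∅ ∈ τ? Yes; X ∈ τ? Yes.
Axiom (T2/T3): check pairwise unions and intersections of members of τ.
Counterexample for (T3): {h, j} ∩ {i, j} = {j} ∉ τ. Therefore τ is NOT a topology.


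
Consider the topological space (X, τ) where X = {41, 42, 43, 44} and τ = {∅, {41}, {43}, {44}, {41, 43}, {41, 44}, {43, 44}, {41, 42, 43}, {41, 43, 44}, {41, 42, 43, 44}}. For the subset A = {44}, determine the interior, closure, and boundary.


int(A) = {44}, cl(A) = {44}, ∂A = ∅.

Closed sets in (X, τ) are complements of opens:
  closed(X, τ) = {∅, {42}, {44}, {41, 42}, {42, 43}, {42, 44}, {41, 42, 43}, {41, 42, 44}, {42, 43, 44}, {41, 42, 43, 44}}.
int(A) = ⋃ {U ∈ τ : U ⊆ A}. Opens contained in A: ∅, {44}.
Taking the union of these: int(A) = {44}.
cl(A) = ⋂ {C closed : A ⊆ C}. Closed sets containing A: {44}, {42, 44}, {41, 42, 44}, {42, 43, 44}, {41, 42, 43, 44}.
Intersecting these: cl(A) = {44}.
∂A = cl(A) ∖ int(A) = {44} ∖ {44} = ∅.


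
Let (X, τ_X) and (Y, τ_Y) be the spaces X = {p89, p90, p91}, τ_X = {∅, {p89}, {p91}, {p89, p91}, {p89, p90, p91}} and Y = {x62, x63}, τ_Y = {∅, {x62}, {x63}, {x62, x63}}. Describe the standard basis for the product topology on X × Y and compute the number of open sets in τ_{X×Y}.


Basis B = {∅ × ∅, {p89} × {x62}, {p89} × {x63}, {p91} × {x62}, {p91} × {x63}, {p89} × {x62, x63}, {p89, p91} × {x62}, {p89, p91} × {x63}, {p91} × {x62, x63}, {p89, p90, p91} × {x62}, {p89, p90, p91} × {x63}, {p89, p91} × {x62, x63}, {p89, p90, p91} × {x62, x63}}; |τ_{X×Y}| = 25.

Enumerate products U × V with U ∈ τ_X, V ∈ τ_Y (deduplicated):
  ∅ × ∅ = {} (∅)
  {p89} × {x62} = {(p89,x62)}
  {p89} × {x63} = {(p89,x63)}
  {p91} × {x62} = {(p91,x62)}
  {p91} × {x63} = {(p91,x63)}
  {p89} × {x62, x63} = {(p89,x62), (p89,x63)}
  {p89, p91} × {x62} = {(p89,x62), (p91,x62)}
  {p89, p91} × {x63} = {(p89,x63), (p91,x63)}
  {p91} × {x62, x63} = {(p91,x62), (p91,x63)}
  {p89, p90, p91} × {x62} = {(p89,x62), (p90,x62), (p91,x62)}
  {p89, p90, p91} × {x63} = {(p89,x63), (p90,x63), (p91,x63)}
  {p89, p91} × {x62, x63} = {(p89,x62), (p89,x63), (p91,x62), (p91,x63)}
  {p89, p90, p91} × {x62, x63} = {(p89,x62), (p89,x63), (p90,x62), (p90,x63), (p91,x62), (p91,x63)}
These 13 distinct sets form the basis B.
Close under arbitrary unions to get τ_{X×Y}; counting gives |τ_{X×Y}| = 25.


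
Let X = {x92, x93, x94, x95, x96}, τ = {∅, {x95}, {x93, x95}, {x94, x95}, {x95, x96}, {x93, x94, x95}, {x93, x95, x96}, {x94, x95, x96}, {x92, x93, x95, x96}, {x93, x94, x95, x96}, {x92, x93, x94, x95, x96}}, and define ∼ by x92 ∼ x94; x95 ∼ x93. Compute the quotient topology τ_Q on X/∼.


X/∼ = {[x92=x94], [x93=x95], [x96]}; |τ_Q| = 4.

Equivalence classes: [x92=x94], [x93=x95], [x96].
Quotient map π: X → X/∼ sends x92 ↦ [x92=x94], x93 ↦ [x93=x95], x94 ↦ [x92=x94], x95 ↦ [x93=x95], x96 ↦ [x96].
For each subset V ⊆ X/∼, compute π^{-1}(V) ⊆ X and check whether π^{-1}(V) ∈ τ. V is open in τ_Q iff π^{-1}(V) ∈ τ.
  V = {}: π^{-1}(V) = ∅ ∈ τ ✓.
  V = {[x92=x94]}: π^{-1}(V) = {x92, x94} ∉ τ ✗.
  V = {[x93=x95]}: π^{-1}(V) = {x93, x95} ∈ τ ✓.
  V = {[x92=x94], [x93=x95]}: π^{-1}(V) = {x92, x93, x94, x95} ∉ τ ✗.
  V = {[x96]}: π^{-1}(V) = {x96} ∉ τ ✗.
  V = {[x92=x94], [x96]}: π^{-1}(V) = {x92, x94, x96} ∉ τ ✗.
  V = {[x93=x95], [x96]}: π^{-1}(V) = {x93, x95, x96} ∈ τ ✓.
  V = {[x92=x94], [x93=x95], [x96]}: π^{-1}(V) = {x92, x93, x94, x95, x96} ∈ τ ✓.
Open sets in the quotient: τ_Q = {{}, {[x93=x95]}, {[x93=x95], [x96]}, {[x92=x94], [x93=x95], [x96]}} (4 elements).


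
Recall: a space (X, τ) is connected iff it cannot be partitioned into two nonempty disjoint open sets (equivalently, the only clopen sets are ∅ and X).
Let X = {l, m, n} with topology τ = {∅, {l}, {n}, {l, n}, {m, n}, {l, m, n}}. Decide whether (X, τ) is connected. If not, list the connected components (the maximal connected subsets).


(X, τ) is disconnected; components = [{l}, {m, n}].

Find clopen sets (U ∈ τ with X ∖ U ∈ τ):
  U = ∅, X ∖ U = {l, m, n} — both open, so U is clopen.
  U = {l}, X ∖ U = {m, n} — both open, so U is clopen.
  U = {m, n}, X ∖ U = {l} — both open, so U is clopen.
  U = {l, m, n}, X ∖ U = ∅ — both open, so U is clopen.
Nontrivial clopen(s) exist: e.g. {l}. So (X, τ) is disconnected.
Compute connected components by grouping points that agree on all clopens:
  component: {l}
  component: {m, n}


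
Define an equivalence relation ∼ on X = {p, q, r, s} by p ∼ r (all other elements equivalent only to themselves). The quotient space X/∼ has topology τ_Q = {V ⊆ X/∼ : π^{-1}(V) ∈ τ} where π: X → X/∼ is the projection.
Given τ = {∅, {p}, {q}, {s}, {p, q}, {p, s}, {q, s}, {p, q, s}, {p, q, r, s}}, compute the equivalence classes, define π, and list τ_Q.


X/∼ = {[p=r], [q], [s]}; |τ_Q| = 5.

Equivalence classes: [p=r], [q], [s].
Quotient map π: X → X/∼ sends p ↦ [p=r], q ↦ [q], r ↦ [p=r], s ↦ [s].
For each subset V ⊆ X/∼, compute π^{-1}(V) ⊆ X and check whether π^{-1}(V) ∈ τ. V is open in τ_Q iff π^{-1}(V) ∈ τ.
  V = {}: π^{-1}(V) = ∅ ∈ τ ✓.
  V = {[p=r]}: π^{-1}(V) = {p, r} ∉ τ ✗.
  V = {[q]}: π^{-1}(V) = {q} ∈ τ ✓.
  V = {[p=r], [q]}: π^{-1}(V) = {p, q, r} ∉ τ ✗.
  V = {[s]}: π^{-1}(V) = {s} ∈ τ ✓.
  V = {[p=r], [s]}: π^{-1}(V) = {p, r, s} ∉ τ ✗.
  V = {[q], [s]}: π^{-1}(V) = {q, s} ∈ τ ✓.
  V = {[p=r], [q], [s]}: π^{-1}(V) = {p, q, r, s} ∈ τ ✓.
Open sets in the quotient: τ_Q = {{}, {[q]}, {[s]}, {[q], [s]}, {[p=r], [q], [s]}} (5 elements).


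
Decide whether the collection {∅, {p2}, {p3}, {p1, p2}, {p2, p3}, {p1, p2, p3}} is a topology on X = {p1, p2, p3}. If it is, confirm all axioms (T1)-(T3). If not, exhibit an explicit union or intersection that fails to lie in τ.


τ IS a topology on X.

Axiom (T1): ∅ ∈ τ? Yes; X ∈ τ? Yes.
Axiom (T2/T3): check pairwise unions and intersections of members of τ.
All pairwise intersections and unions checked — each lies in τ. Therefore τ satisfies (T1), (T2), (T3): it IS a topology on X.


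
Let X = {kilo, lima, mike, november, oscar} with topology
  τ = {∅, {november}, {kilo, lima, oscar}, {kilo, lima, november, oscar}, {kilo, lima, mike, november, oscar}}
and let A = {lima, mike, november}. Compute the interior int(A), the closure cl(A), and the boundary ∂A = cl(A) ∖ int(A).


int(A) = {november}, cl(A) = {kilo, lima, mike, november, oscar}, ∂A = {kilo, lima, mike, oscar}.

Closed sets in (X, τ) are complements of opens:
  closed(X, τ) = {∅, {mike}, {mike, november}, {kilo, lima, mike, oscar}, {kilo, lima, mike, november, oscar}}.
int(A) = ⋃ {U ∈ τ : U ⊆ A}. Opens contained in A: ∅, {november}.
Taking the union of these: int(A) = {november}.
cl(A) = ⋂ {C closed : A ⊆ C}. Closed sets containing A: {kilo, lima, mike, november, oscar}.
Intersecting these: cl(A) = {kilo, lima, mike, november, oscar}.
∂A = cl(A) ∖ int(A) = {kilo, lima, mike, november, oscar} ∖ {november} = {kilo, lima, mike, oscar}.


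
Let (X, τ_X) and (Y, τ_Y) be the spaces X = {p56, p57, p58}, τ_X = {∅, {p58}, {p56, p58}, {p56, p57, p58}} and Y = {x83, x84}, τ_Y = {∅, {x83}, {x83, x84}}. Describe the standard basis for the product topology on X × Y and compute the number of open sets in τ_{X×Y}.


Basis B = {∅ × ∅, {p58} × {x83}, {p56, p58} × {x83}, {p58} × {x83, x84}, {p56, p57, p58} × {x83}, {p56, p58} × {x83, x84}, {p56, p57, p58} × {x83, x84}}; |τ_{X×Y}| = 10.

Enumerate products U × V with U ∈ τ_X, V ∈ τ_Y (deduplicated):
  ∅ × ∅ = {} (∅)
  {p58} × {x83} = {(p58,x83)}
  {p56, p58} × {x83} = {(p56,x83), (p58,x83)}
  {p58} × {x83, x84} = {(p58,x83), (p58,x84)}
  {p56, p57, p58} × {x83} = {(p56,x83), (p57,x83), (p58,x83)}
  {p56, p58} × {x83, x84} = {(p56,x83), (p56,x84), (p58,x83), (p58,x84)}
  {p56, p57, p58} × {x83, x84} = {(p56,x83), (p56,x84), (p57,x83), (p57,x84), (p58,x83), (p58,x84)}
These 7 distinct sets form the basis B.
Close under arbitrary unions to get τ_{X×Y}; counting gives |τ_{X×Y}| = 10.


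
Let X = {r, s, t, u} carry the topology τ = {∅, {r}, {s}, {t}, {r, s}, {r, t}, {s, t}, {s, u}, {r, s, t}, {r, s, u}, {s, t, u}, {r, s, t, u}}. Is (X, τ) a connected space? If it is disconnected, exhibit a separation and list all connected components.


(X, τ) is disconnected; components = [{r}, {t}, {s, u}].

Find clopen sets (U ∈ τ with X ∖ U ∈ τ):
  U = ∅, X ∖ U = {r, s, t, u} — both open, so U is clopen.
  U = {r}, X ∖ U = {s, t, u} — both open, so U is clopen.
  U = {t}, X ∖ U = {r, s, u} — both open, so U is clopen.
  U = {r, t}, X ∖ U = {s, u} — both open, so U is clopen.
  U = {s, u}, X ∖ U = {r, t} — both open, so U is clopen.
  U = {r, s, u}, X ∖ U = {t} — both open, so U is clopen.
  U = {s, t, u}, X ∖ U = {r} — both open, so U is clopen.
  U = {r, s, t, u}, X ∖ U = ∅ — both open, so U is clopen.
Nontrivial clopen(s) exist: e.g. {t}. So (X, τ) is disconnected.
Compute connected components by grouping points that agree on all clopens:
  component: {r}
  component: {t}
  component: {s, u}


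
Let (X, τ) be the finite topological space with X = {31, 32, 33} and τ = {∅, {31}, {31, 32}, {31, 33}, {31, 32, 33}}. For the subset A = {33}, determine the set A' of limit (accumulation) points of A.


A' = ∅

For each x ∈ X, list the open sets U ∈ τ with x ∈ U, then check whether U ∩ (A ∖ {x}) ≠ ∅ for every such U.
  x = 31: open {31} ∋ x has {31} ∩ (A ∖ {31}) = ∅, so x is NOT a limit point.
  x = 32: open {31, 32} ∋ x has {31, 32} ∩ (A ∖ {32}) = ∅, so x is NOT a limit point.
  x = 33: open {31, 33} ∋ x has {31, 33} ∩ (A ∖ {33}) = ∅, so x is NOT a limit point.
Collecting: A' = ∅.


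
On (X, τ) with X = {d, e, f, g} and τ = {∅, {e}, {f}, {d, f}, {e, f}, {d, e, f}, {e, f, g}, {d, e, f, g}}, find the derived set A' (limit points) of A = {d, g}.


A' = ∅

For each x ∈ X, list the open sets U ∈ τ with x ∈ U, then check whether U ∩ (A ∖ {x}) ≠ ∅ for every such U.
  x = d: open {d, f} ∋ x has {d, f} ∩ (A ∖ {d}) = ∅, so x is NOT a limit point.
  x = e: open {e} ∋ x has {e} ∩ (A ∖ {e}) = ∅, so x is NOT a limit point.
  x = f: open {f} ∋ x has {f} ∩ (A ∖ {f}) = ∅, so x is NOT a limit point.
  x = g: open {e, f, g} ∋ x has {e, f, g} ∩ (A ∖ {g}) = ∅, so x is NOT a limit point.
Collecting: A' = ∅.


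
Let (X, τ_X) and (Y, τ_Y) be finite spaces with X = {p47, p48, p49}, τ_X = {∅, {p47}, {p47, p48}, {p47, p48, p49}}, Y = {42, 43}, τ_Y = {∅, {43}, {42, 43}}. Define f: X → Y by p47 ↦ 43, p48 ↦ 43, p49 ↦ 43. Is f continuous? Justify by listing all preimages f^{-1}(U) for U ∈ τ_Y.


f IS continuous.

Compute f^{-1}(U) for each U ∈ τ_Y:
  U = ∅: f^{-1}(U) = ∅ ∈ τ_X ✓.
  U = {43}: f^{-1}(U) = {p47, p48, p49} ∈ τ_X ✓.
  U = {42, 43}: f^{-1}(U) = {p47, p48, p49} ∈ τ_X ✓.
Every preimage lies in τ_X, so f IS continuous.


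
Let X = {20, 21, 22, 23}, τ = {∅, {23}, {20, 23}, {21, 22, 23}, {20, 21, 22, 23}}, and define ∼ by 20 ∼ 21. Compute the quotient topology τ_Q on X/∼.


X/∼ = {[20=21], [22], [23]}; |τ_Q| = 3.

Equivalence classes: [20=21], [22], [23].
Quotient map π: X → X/∼ sends 20 ↦ [20=21], 21 ↦ [20=21], 22 ↦ [22], 23 ↦ [23].
For each subset V ⊆ X/∼, compute π^{-1}(V) ⊆ X and check whether π^{-1}(V) ∈ τ. V is open in τ_Q iff π^{-1}(V) ∈ τ.
  V = {}: π^{-1}(V) = ∅ ∈ τ ✓.
  V = {[20=21]}: π^{-1}(V) = {20, 21} ∉ τ ✗.
  V = {[22]}: π^{-1}(V) = {22} ∉ τ ✗.
  V = {[20=21], [22]}: π^{-1}(V) = {20, 21, 22} ∉ τ ✗.
  V = {[23]}: π^{-1}(V) = {23} ∈ τ ✓.
  V = {[20=21], [23]}: π^{-1}(V) = {20, 21, 23} ∉ τ ✗.
  V = {[22], [23]}: π^{-1}(V) = {22, 23} ∉ τ ✗.
  V = {[20=21], [22], [23]}: π^{-1}(V) = {20, 21, 22, 23} ∈ τ ✓.
Open sets in the quotient: τ_Q = {{}, {[23]}, {[20=21], [22], [23]}} (3 elements).


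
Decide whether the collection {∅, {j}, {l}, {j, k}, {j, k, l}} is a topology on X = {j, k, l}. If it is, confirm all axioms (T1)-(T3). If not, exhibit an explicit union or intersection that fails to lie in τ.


τ is NOT a topology on X.

Axiom (T1): ∅ ∈ τ? Yes; X ∈ τ? Yes.
Axiom (T2/T3): check pairwise unions and intersections of members of τ.
Counterexample for (T2): {j} ∪ {l} = {j, l} ∉ τ. Therefore τ is NOT a topology.


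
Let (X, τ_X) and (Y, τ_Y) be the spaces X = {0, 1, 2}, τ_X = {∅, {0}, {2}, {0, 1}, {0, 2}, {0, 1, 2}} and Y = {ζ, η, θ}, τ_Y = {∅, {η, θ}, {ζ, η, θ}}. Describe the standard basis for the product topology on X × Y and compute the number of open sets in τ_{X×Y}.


Basis B = {∅ × ∅, {0} × {η, θ}, {2} × {η, θ}, {0} × {ζ, η, θ}, {2} × {ζ, η, θ}, {0, 1} × {η, θ}, {0, 2} × {η, θ}, {0, 1} × {ζ, η, θ}, {0, 2} × {ζ, η, θ}, {0, 1, 2} × {η, θ}, {0, 1, 2} × {ζ, η, θ}}; |τ_{X×Y}| = 18.

Enumerate products U × V with U ∈ τ_X, V ∈ τ_Y (deduplicated):
  ∅ × ∅ = {} (∅)
  {0} × {η, θ} = {(0,η), (0,θ)}
  {2} × {η, θ} = {(2,η), (2,θ)}
  {0} × {ζ, η, θ} = {(0,ζ), (0,η), (0,θ)}
  {2} × {ζ, η, θ} = {(2,ζ), (2,η), (2,θ)}
  {0, 1} × {η, θ} = {(0,η), (0,θ), (1,η), (1,θ)}
  {0, 2} × {η, θ} = {(0,η), (0,θ), (2,η), (2,θ)}
  {0, 1} × {ζ, η, θ} = {(0,ζ), (0,η), (0,θ), (1,ζ), (1,η), (1,θ)}
  {0, 2} × {ζ, η, θ} = {(0,ζ), (0,η), (0,θ), (2,ζ), (2,η), (2,θ)}
  {0, 1, 2} × {η, θ} = {(0,η), (0,θ), (1,η), (1,θ), (2,η), (2,θ)}
  {0, 1, 2} × {ζ, η, θ} = {(0,ζ), (0,η), (0,θ), (1,ζ), (1,η), (1,θ), (2,ζ), (2,η), (2,θ)}
These 11 distinct sets form the basis B.
Close under arbitrary unions to get τ_{X×Y}; counting gives |τ_{X×Y}| = 18.


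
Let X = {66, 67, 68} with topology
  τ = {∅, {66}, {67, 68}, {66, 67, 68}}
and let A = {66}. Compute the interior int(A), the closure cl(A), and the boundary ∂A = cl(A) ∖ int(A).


int(A) = {66}, cl(A) = {66}, ∂A = ∅.

Closed sets in (X, τ) are complements of opens:
  closed(X, τ) = {∅, {66}, {67, 68}, {66, 67, 68}}.
int(A) = ⋃ {U ∈ τ : U ⊆ A}. Opens contained in A: ∅, {66}.
Taking the union of these: int(A) = {66}.
cl(A) = ⋂ {C closed : A ⊆ C}. Closed sets containing A: {66}, {66, 67, 68}.
Intersecting these: cl(A) = {66}.
∂A = cl(A) ∖ int(A) = {66} ∖ {66} = ∅.


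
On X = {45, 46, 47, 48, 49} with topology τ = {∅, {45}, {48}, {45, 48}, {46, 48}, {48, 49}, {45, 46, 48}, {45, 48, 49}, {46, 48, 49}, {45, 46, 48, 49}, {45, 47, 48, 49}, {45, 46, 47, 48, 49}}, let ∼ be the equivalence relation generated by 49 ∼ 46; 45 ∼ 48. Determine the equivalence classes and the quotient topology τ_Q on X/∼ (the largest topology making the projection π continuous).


X/∼ = {[45=48], [46=49], [47]}; |τ_Q| = 4.

Equivalence classes: [45=48], [46=49], [47].
Quotient map π: X → X/∼ sends 45 ↦ [45=48], 46 ↦ [46=49], 47 ↦ [47], 48 ↦ [45=48], 49 ↦ [46=49].
For each subset V ⊆ X/∼, compute π^{-1}(V) ⊆ X and check whether π^{-1}(V) ∈ τ. V is open in τ_Q iff π^{-1}(V) ∈ τ.
  V = {}: π^{-1}(V) = ∅ ∈ τ ✓.
  V = {[45=48]}: π^{-1}(V) = {45, 48} ∈ τ ✓.
  V = {[46=49]}: π^{-1}(V) = {46, 49} ∉ τ ✗.
  V = {[45=48], [46=49]}: π^{-1}(V) = {45, 46, 48, 49} ∈ τ ✓.
  V = {[47]}: π^{-1}(V) = {47} ∉ τ ✗.
  V = {[45=48], [47]}: π^{-1}(V) = {45, 47, 48} ∉ τ ✗.
  V = {[46=49], [47]}: π^{-1}(V) = {46, 47, 49} ∉ τ ✗.
  V = {[45=48], [46=49], [47]}: π^{-1}(V) = {45, 46, 47, 48, 49} ∈ τ ✓.
Open sets in the quotient: τ_Q = {{}, {[45=48]}, {[45=48], [46=49]}, {[45=48], [46=49], [47]}} (4 elements).


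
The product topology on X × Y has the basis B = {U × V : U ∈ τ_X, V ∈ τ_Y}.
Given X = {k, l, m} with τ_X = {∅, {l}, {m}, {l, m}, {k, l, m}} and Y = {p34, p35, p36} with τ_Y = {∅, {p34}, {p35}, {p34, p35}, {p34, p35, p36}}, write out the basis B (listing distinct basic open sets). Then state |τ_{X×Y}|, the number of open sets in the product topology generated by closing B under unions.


Basis B = {∅ × ∅, {l} × {p34}, {l} × {p35}, {m} × {p34}, {m} × {p35}, {l} × {p34, p35}, {l, m} × {p34}, {l, m} × {p35}, {m} × {p34, p35}, {k, l, m} × {p34}, {k, l, m} × {p35}, {l} × {p34, p35, p36}, {m} × {p34, p35, p36}, {l, m} × {p34, p35}, {k, l, m} × {p34, p35}, {l, m} × {p34, p35, p36}, {k, l, m} × {p34, p35, p36}}; |τ_{X×Y}| = 48.

Enumerate products U × V with U ∈ τ_X, V ∈ τ_Y (deduplicated):
  ∅ × ∅ = {} (∅)
  {l} × {p34} = {(l,p34)}
  {l} × {p35} = {(l,p35)}
  {m} × {p34} = {(m,p34)}
  {m} × {p35} = {(m,p35)}
  {l} × {p34, p35} = {(l,p34), (l,p35)}
  {l, m} × {p34} = {(l,p34), (m,p34)}
  {l, m} × {p35} = {(l,p35), (m,p35)}
  {m} × {p34, p35} = {(m,p34), (m,p35)}
  {k, l, m} × {p34} = {(k,p34), (l,p34), (m,p34)}
  {k, l, m} × {p35} = {(k,p35), (l,p35), (m,p35)}
  {l} × {p34, p35, p36} = {(l,p34), (l,p35), (l,p36)}
  {m} × {p34, p35, p36} = {(m,p34), (m,p35), (m,p36)}
  {l, m} × {p34, p35} = {(l,p34), (l,p35), (m,p34), (m,p35)}
  {k, l, m} × {p34, p35} = {(k,p34), (k,p35), (l,p34), (l,p35), (m,p34), (m,p35)}
  {l, m} × {p34, p35, p36} = {(l,p34), (l,p35), (l,p36), (m,p34), (m,p35), (m,p36)}
  {k, l, m} × {p34, p35, p36} = {(k,p34), (k,p35), (k,p36), (l,p34), (l,p35), (l,p36), (m,p34), (m,p35), (m,p36)}
These 17 distinct sets form the basis B.
Close under arbitrary unions to get τ_{X×Y}; counting gives |τ_{X×Y}| = 48.


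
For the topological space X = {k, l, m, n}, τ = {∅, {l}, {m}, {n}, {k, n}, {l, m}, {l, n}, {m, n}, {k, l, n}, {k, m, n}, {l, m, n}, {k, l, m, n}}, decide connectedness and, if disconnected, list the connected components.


(X, τ) is disconnected; components = [{l}, {m}, {k, n}].

Find clopen sets (U ∈ τ with X ∖ U ∈ τ):
  U = ∅, X ∖ U = {k, l, m, n} — both open, so U is clopen.
  U = {l}, X ∖ U = {k, m, n} — both open, so U is clopen.
  U = {m}, X ∖ U = {k, l, n} — both open, so U is clopen.
  U = {k, n}, X ∖ U = {l, m} — both open, so U is clopen.
  U = {l, m}, X ∖ U = {k, n} — both open, so U is clopen.
  U = {k, l, n}, X ∖ U = {m} — both open, so U is clopen.
  U = {k, m, n}, X ∖ U = {l} — both open, so U is clopen.
  U = {k, l, m, n}, X ∖ U = ∅ — both open, so U is clopen.
Nontrivial clopen(s) exist: e.g. {k, m, n}. So (X, τ) is disconnected.
Compute connected components by grouping points that agree on all clopens:
  component: {l}
  component: {m}
  component: {k, n}
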